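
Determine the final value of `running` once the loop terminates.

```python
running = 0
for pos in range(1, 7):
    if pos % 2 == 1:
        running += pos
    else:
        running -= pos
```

Let's trace through this code step by step.

Initialize: running = 0
Entering loop: for pos in range(1, 7):
After iteration 1: pos = 1, running = 1
After iteration 2: pos = 2, running = -1
After iteration 3: pos = 3, running = 2
After iteration 4: pos = 4, running = -2
After iteration 5: pos = 5, running = 3
After iteration 6: pos = 6, running = -3
Loop ends.

Final answer: -3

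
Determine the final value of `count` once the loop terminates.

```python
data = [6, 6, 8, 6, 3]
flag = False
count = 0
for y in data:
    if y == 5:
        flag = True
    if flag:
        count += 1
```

Let's trace through this code step by step.

Initialize: data = [6, 6, 8, 6, 3]
Initialize: flag = False
Initialize: count = 0
Entering loop: for y in data:
After iteration 1: y = 6, count = 0
After iteration 2: y = 6, count = 0
After iteration 3: y = 8, count = 0
After iteration 4: y = 6, count = 0
After iteration 5: y = 3, count = 0
Loop ends.

Final answer: 0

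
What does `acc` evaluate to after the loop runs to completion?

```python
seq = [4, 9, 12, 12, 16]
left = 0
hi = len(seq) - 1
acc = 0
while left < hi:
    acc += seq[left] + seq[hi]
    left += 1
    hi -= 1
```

Let's trace through this code step by step.

Initialize: seq = [4, 9, 12, 12, 16]
Initialize: left = 0
Initialize: hi = 4
Initialize: acc = 0
Entering loop: while left < hi:
After iteration 1: left = 1, hi = 3, acc = 20
After iteration 2: left = 2, hi = 2, acc = 41
Loop ends.

Final answer: 41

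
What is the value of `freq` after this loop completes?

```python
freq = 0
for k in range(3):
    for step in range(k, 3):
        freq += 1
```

Let's trace through this code step by step.

Initialize: freq = 0
Entering loop: for k in range(3):
After iteration 1: k = 0, freq = 3
After iteration 2: k = 1, freq = 5
After iteration 3: k = 2, freq = 6
Loop ends.

Final answer: 6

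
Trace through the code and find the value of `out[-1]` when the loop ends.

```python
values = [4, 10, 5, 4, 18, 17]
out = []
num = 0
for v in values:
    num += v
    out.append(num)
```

Let's trace through this code step by step.

Initialize: values = [4, 10, 5, 4, 18, 17]
Initialize: out = []
Initialize: num = 0
Entering loop: for v in values:
After iteration 1: v = 4, out = [4], num = 4
After iteration 2: v = 10, out = [4, 14], num = 14
After iteration 3: v = 5, out = [4, 14, 19], num = 19
After iteration 4: v = 4, out = [4, 14, 19, 23], num = 23
After iteration 5: v = 18, out = [4, 14, 19, 23, 41], num = 41
After iteration 6: v = 17, out = [4, 14, 19, 23, 41, 58], num = 58
Loop ends.
out[-1] = 58

Final answer: 58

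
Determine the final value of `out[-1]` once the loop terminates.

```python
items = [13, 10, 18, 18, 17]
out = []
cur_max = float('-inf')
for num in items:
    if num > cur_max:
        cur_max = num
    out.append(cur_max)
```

Let's trace through this code step by step.

Initialize: items = [13, 10, 18, 18, 17]
Initialize: out = []
Initialize: cur_max = -inf
Entering loop: for num in items:
After iteration 1: num = 13, out = [13], cur_max = 13
After iteration 2: num = 10, out = [13, 13], cur_max = 13
After iteration 3: num = 18, out = [13, 13, 18], cur_max = 18
After iteration 4: num = 18, out = [13, 13, 18, 18], cur_max = 18
After iteration 5: num = 17, out = [13, 13, 18, 18, 18], cur_max = 18
Loop ends.
out[-1] = 18

Final answer: 18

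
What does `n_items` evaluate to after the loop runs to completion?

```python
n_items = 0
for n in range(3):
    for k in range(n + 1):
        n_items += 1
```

Let's trace through this code step by step.

Initialize: n_items = 0
Entering loop: for n in range(3):
After iteration 1: n = 0, n_items = 1, k = 0
After iteration 2: n = 1, n_items = 3, k = 1
After iteration 3: n = 2, n_items = 6, k = 2
Loop ends.

Final answer: 6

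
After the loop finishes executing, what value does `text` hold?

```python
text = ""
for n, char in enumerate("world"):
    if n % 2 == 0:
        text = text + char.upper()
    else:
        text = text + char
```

Let's trace through this code step by step.

Initialize: text = ''
Entering loop: for n, char in enumerate("world"):
After iteration 1: n = 0, char = 'w', text = 'W'
After iteration 2: n = 1, char = 'o', text = 'Wo'
After iteration 3: n = 2, char = 'r', text = 'WoR'
After iteration 4: n = 3, char = 'l', text = 'WoRl'
After iteration 5: n = 4, char = 'd', text = 'WoRlD'
Loop ends.

Final answer: 'WoRlD'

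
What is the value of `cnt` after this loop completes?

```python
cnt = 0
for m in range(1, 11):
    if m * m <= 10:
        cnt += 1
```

Let's trace through this code step by step.

Initialize: cnt = 0
Entering loop: for m in range(1, 11):
After iteration 1: m = 1, cnt = 1
After iteration 2: m = 2, cnt = 2
After iteration 3: m = 3, cnt = 3
After iteration 4: m = 4, cnt = 3
After iteration 5: m = 5, cnt = 3
After iteration 6: m = 6, cnt = 3
After iteration 7: m = 7, cnt = 3
After iteration 8: m = 8, cnt = 3
After iteration 9: m = 9, cnt = 3
After iteration 10: m = 10, cnt = 3
Loop ends.

Final answer: 3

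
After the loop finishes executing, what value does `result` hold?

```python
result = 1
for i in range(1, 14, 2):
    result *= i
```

Let's trace through this code step by step.

Initialize: result = 1
Entering loop: for i in range(1, 14, 2):
After iteration 1: i = 1, result = 1
After iteration 2: i = 3, result = 3
After iteration 3: i = 5, result = 15
After iteration 4: i = 7, result = 105
After iteration 5: i = 9, result = 945
After iteration 6: i = 11, result = 10395
After iteration 7: i = 13, result = 135135
Loop ends.

Final answer: 135135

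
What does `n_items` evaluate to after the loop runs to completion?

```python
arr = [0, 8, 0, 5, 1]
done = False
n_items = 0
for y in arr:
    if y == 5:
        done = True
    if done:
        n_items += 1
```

Let's trace through this code step by step.

Initialize: arr = [0, 8, 0, 5, 1]
Initialize: done = False
Initialize: n_items = 0
Entering loop: for y in arr:
After iteration 1: y = 0, done = False, n_items = 0
After iteration 2: y = 8, done = False, n_items = 0
After iteration 3: y = 0, done = False, n_items = 0
After iteration 4: y = 5, done = True, n_items = 1
After iteration 5: y = 1, done = True, n_items = 2
Loop ends.

Final answer: 2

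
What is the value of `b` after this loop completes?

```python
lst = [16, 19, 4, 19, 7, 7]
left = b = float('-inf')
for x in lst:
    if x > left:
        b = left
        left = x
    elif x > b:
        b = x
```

Let's trace through this code step by step.

Initialize: lst = [16, 19, 4, 19, 7, 7]
Initialize: left = -inf
Initialize: b = -inf
Entering loop: for x in lst:
After iteration 1: x = 16, left = 16, b = -inf
After iteration 2: x = 19, left = 19, b = 16
After iteration 3: x = 4, left = 19, b = 16
After iteration 4: x = 19, left = 19, b = 19
After iteration 5: x = 7, left = 19, b = 19
After iteration 6: x = 7, left = 19, b = 19
Loop ends.

Final answer: 19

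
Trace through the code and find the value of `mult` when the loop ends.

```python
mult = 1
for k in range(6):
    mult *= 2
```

Let's trace through this code step by step.

Initialize: mult = 1
Entering loop: for k in range(6):
After iteration 1: k = 0, mult = 2
After iteration 2: k = 1, mult = 4
After iteration 3: k = 2, mult = 8
After iteration 4: k = 3, mult = 16
After iteration 5: k = 4, mult = 32
After iteration 6: k = 5, mult = 64
Loop ends.

Final answer: 64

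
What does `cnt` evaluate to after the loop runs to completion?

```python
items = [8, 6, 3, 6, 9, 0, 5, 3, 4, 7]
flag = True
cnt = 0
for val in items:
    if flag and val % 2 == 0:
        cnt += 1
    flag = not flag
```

Let's trace through this code step by step.

Initialize: items = [8, 6, 3, 6, 9, 0, 5, 3, 4, 7]
Initialize: flag = True
Initialize: cnt = 0
Entering loop: for val in items:
After iteration 1: val = 8, flag = False, cnt = 1
After iteration 2: val = 6, flag = True, cnt = 1
After iteration 3: val = 3, flag = False, cnt = 1
After iteration 4: val = 6, flag = True, cnt = 1
After iteration 5: val = 9, flag = False, cnt = 1
After iteration 6: val = 0, flag = True, cnt = 1
After iteration 7: val = 5, flag = False, cnt = 1
After iteration 8: val = 3, flag = True, cnt = 1
After iteration 9: val = 4, flag = False, cnt = 2
After iteration 10: val = 7, flag = True, cnt = 2
Loop ends.

Final answer: 2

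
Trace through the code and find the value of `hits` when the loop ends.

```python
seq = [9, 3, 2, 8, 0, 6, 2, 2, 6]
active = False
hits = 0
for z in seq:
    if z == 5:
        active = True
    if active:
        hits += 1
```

Let's trace through this code step by step.

Initialize: seq = [9, 3, 2, 8, 0, 6, 2, 2, 6]
Initialize: active = False
Initialize: hits = 0
Entering loop: for z in seq:
After iteration 1: z = 9, hits = 0
After iteration 2: z = 3, hits = 0
After iteration 3: z = 2, hits = 0
After iteration 4: z = 8, hits = 0
After iteration 5: z = 0, hits = 0
After iteration 6: z = 6, hits = 0
After iteration 7: z = 2, hits = 0
After iteration 8: z = 2, hits = 0
After iteration 9: z = 6, hits = 0
Loop ends.

Final answer: 0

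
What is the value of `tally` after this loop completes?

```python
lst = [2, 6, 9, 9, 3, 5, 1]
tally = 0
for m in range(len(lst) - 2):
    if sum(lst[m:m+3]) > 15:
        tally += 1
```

Let's trace through this code step by step.

Initialize: lst = [2, 6, 9, 9, 3, 5, 1]
Initialize: tally = 0
Entering loop: for m in range(len(lst) - 2):
After iteration 1: m = 0, tally = 1
After iteration 2: m = 1, tally = 2
After iteration 3: m = 2, tally = 3
After iteration 4: m = 3, tally = 4
After iteration 5: m = 4, tally = 4
Loop ends.

Final answer: 4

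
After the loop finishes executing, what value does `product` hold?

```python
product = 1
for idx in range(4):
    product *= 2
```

Let's trace through this code step by step.

Initialize: product = 1
Entering loop: for idx in range(4):
After iteration 1: idx = 0, product = 2
After iteration 2: idx = 1, product = 4
After iteration 3: idx = 2, product = 8
After iteration 4: idx = 3, product = 16
Loop ends.

Final answer: 16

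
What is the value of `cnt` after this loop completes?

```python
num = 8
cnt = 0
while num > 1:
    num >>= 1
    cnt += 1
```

Let's trace through this code step by step.

Initialize: num = 8
Initialize: cnt = 0
Entering loop: while num > 1:
After iteration 1: num = 4, cnt = 1
After iteration 2: num = 2, cnt = 2
After iteration 3: num = 1, cnt = 3
Loop ends.

Final answer: 3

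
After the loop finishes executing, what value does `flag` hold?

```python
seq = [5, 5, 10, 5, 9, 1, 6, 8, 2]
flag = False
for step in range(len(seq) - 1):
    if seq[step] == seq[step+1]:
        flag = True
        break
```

Let's trace through this code step by step.

Initialize: seq = [5, 5, 10, 5, 9, 1, 6, 8, 2]
Initialize: flag = False
Entering loop: for step in range(len(seq) - 1):
After iteration 1: step = 0, flag = True
Loop ends.

Final answer: True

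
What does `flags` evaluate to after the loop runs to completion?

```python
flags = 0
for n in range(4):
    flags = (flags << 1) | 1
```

Let's trace through this code step by step.

Initialize: flags = 0
Entering loop: for n in range(4):
After iteration 1: n = 0, flags = 1
After iteration 2: n = 1, flags = 3
After iteration 3: n = 2, flags = 7
After iteration 4: n = 3, flags = 15
Loop ends.

Final answer: 15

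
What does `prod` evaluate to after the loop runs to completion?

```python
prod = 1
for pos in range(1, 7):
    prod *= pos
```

Let's trace through this code step by step.

Initialize: prod = 1
Entering loop: for pos in range(1, 7):
After iteration 1: pos = 1, prod = 1
After iteration 2: pos = 2, prod = 2
After iteration 3: pos = 3, prod = 6
After iteration 4: pos = 4, prod = 24
After iteration 5: pos = 5, prod = 120
After iteration 6: pos = 6, prod = 720
Loop ends.

Final answer: 720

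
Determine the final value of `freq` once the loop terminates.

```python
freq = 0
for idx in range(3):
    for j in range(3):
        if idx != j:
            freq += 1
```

Let's trace through this code step by step.

Initialize: freq = 0
Entering loop: for idx in range(3):
After iteration 1: idx = 0, freq = 2
After iteration 2: idx = 1, freq = 4
After iteration 3: idx = 2, freq = 6
Loop ends.

Final answer: 6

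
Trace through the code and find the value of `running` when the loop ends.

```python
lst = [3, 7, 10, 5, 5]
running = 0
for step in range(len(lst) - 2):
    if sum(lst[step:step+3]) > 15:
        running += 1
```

Let's trace through this code step by step.

Initialize: lst = [3, 7, 10, 5, 5]
Initialize: running = 0
Entering loop: for step in range(len(lst) - 2):
After iteration 1: step = 0, running = 1
After iteration 2: step = 1, running = 2
After iteration 3: step = 2, running = 3
Loop ends.

Final answer: 3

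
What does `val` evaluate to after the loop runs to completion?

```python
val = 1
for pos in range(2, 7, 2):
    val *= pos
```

Let's trace through this code step by step.

Initialize: val = 1
Entering loop: for pos in range(2, 7, 2):
After iteration 1: pos = 2, val = 2
After iteration 2: pos = 4, val = 8
After iteration 3: pos = 6, val = 48
Loop ends.

Final answer: 48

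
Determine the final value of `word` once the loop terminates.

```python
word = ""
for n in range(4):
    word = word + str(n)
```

Let's trace through this code step by step.

Initialize: word = ''
Entering loop: for n in range(4):
After iteration 1: n = 0, word = '0'
After iteration 2: n = 1, word = '01'
After iteration 3: n = 2, word = '012'
After iteration 4: n = 3, word = '0123'
Loop ends.

Final answer: '0123'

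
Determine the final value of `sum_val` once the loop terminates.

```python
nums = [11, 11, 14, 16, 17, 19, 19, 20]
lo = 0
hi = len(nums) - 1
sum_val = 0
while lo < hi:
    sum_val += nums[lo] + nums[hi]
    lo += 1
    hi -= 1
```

Let's trace through this code step by step.

Initialize: nums = [11, 11, 14, 16, 17, 19, 19, 20]
Initialize: lo = 0
Initialize: hi = 7
Initialize: sum_val = 0
Entering loop: while lo < hi:
After iteration 1: lo = 1, hi = 6, sum_val = 31
After iteration 2: lo = 2, hi = 5, sum_val = 61
After iteration 3: lo = 3, hi = 4, sum_val = 94
After iteration 4: lo = 4, hi = 3, sum_val = 127
Loop ends.

Final answer: 127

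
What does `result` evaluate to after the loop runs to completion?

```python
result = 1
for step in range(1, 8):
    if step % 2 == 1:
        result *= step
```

Let's trace through this code step by step.

Initialize: result = 1
Entering loop: for step in range(1, 8):
After iteration 1: step = 1, result = 1
After iteration 2: step = 2, result = 1
After iteration 3: step = 3, result = 3
After iteration 4: step = 4, result = 3
After iteration 5: step = 5, result = 15
After iteration 6: step = 6, result = 15
After iteration 7: step = 7, result = 105
Loop ends.

Final answer: 105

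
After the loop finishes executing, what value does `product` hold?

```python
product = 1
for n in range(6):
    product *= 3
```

Let's trace through this code step by step.

Initialize: product = 1
Entering loop: for n in range(6):
After iteration 1: n = 0, product = 3
After iteration 2: n = 1, product = 9
After iteration 3: n = 2, product = 27
After iteration 4: n = 3, product = 81
After iteration 5: n = 4, product = 243
After iteration 6: n = 5, product = 729
Loop ends.

Final answer: 729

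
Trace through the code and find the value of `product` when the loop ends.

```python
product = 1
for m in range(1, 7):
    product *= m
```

Let's trace through this code step by step.

Initialize: product = 1
Entering loop: for m in range(1, 7):
After iteration 1: m = 1, product = 1
After iteration 2: m = 2, product = 2
After iteration 3: m = 3, product = 6
After iteration 4: m = 4, product = 24
After iteration 5: m = 5, product = 120
After iteration 6: m = 6, product = 720
Loop ends.

Final answer: 720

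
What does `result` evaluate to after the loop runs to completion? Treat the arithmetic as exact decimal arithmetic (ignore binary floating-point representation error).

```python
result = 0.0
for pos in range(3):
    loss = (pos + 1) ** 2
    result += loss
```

Let's trace through this code step by step.

Initialize: result = 0.0
Entering loop: for pos in range(3):
After iteration 1: pos = 0, result = 1.0, loss = 1
After iteration 2: pos = 1, result = 5.0, loss = 4
After iteration 3: pos = 2, result = 14.0, loss = 9
Loop ends.

Final answer: 14.0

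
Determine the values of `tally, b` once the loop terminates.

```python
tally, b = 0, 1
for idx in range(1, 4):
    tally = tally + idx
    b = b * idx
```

Let's trace through this code step by step.

Initialize: tally = 0
Initialize: b = 1
Entering loop: for idx in range(1, 4):
After iteration 1: idx = 1, tally = 1, b = 1
After iteration 2: idx = 2, tally = 3, b = 2
After iteration 3: idx = 3, tally = 6, b = 6
Loop ends.

Final answer: 6, 6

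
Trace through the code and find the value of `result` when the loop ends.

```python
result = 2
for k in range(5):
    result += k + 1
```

Let's trace through this code step by step.

Initialize: result = 2
Entering loop: for k in range(5):
After iteration 1: k = 0, result = 3
After iteration 2: k = 1, result = 5
After iteration 3: k = 2, result = 8
After iteration 4: k = 3, result = 12
After iteration 5: k = 4, result = 17
Loop ends.

Final answer: 17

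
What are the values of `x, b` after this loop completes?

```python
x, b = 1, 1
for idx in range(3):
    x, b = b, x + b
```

Let's trace through this code step by step.

Initialize: x = 1
Initialize: b = 1
Entering loop: for idx in range(3):
After iteration 1: idx = 0, x = 1, b = 2
After iteration 2: idx = 1, x = 2, b = 3
After iteration 3: idx = 2, x = 3, b = 5
Loop ends.

Final answer: 3, 5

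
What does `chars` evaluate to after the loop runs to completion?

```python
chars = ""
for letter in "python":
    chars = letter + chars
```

Let's trace through this code step by step.

Initialize: chars = ''
Entering loop: for letter in "python":
After iteration 1: letter = 'p', chars = 'p'
After iteration 2: letter = 'y', chars = 'yp'
After iteration 3: letter = 't', chars = 'typ'
After iteration 4: letter = 'h', chars = 'htyp'
After iteration 5: letter = 'o', chars = 'ohtyp'
After iteration 6: letter = 'n', chars = 'nohtyp'
Loop ends.

Final answer: 'nohtyp'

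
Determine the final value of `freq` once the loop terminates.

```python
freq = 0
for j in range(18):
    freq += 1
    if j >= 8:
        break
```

Let's trace through this code step by step.

Initialize: freq = 0
Entering loop: for j in range(18):
After iteration 1: j = 0, freq = 1
After iteration 2: j = 1, freq = 2
After iteration 3: j = 2, freq = 3
After iteration 4: j = 3, freq = 4
After iteration 5: j = 4, freq = 5
After iteration 6: j = 5, freq = 6
After iteration 7: j = 6, freq = 7
After iteration 8: j = 7, freq = 8
After iteration 9: j = 8, freq = 9
Loop ends.

Final answer: 9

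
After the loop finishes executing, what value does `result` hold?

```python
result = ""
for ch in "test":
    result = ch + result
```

Let's trace through this code step by step.

Initialize: result = ''
Entering loop: for ch in "test":
After iteration 1: ch = 't', result = 't'
After iteration 2: ch = 'e', result = 'et'
After iteration 3: ch = 's', result = 'set'
After iteration 4: ch = 't', result = 'tset'
Loop ends.

Final answer: 'tset'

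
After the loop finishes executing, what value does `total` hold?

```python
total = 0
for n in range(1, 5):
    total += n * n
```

Let's trace through this code step by step.

Initialize: total = 0
Entering loop: for n in range(1, 5):
After iteration 1: n = 1, total = 1
After iteration 2: n = 2, total = 5
After iteration 3: n = 3, total = 14
After iteration 4: n = 4, total = 30
Loop ends.

Final answer: 30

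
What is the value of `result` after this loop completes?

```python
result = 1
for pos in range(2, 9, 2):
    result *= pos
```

Let's trace through this code step by step.

Initialize: result = 1
Entering loop: for pos in range(2, 9, 2):
After iteration 1: pos = 2, result = 2
After iteration 2: pos = 4, result = 8
After iteration 3: pos = 6, result = 48
After iteration 4: pos = 8, result = 384
Loop ends.

Final answer: 384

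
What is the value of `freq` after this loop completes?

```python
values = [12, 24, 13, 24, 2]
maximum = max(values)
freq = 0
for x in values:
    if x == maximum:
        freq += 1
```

Let's trace through this code step by step.

Initialize: values = [12, 24, 13, 24, 2]
Initialize: maximum = 24
Initialize: freq = 0
Entering loop: for x in values:
After iteration 1: x = 12, freq = 0
After iteration 2: x = 24, freq = 1
After iteration 3: x = 13, freq = 1
After iteration 4: x = 24, freq = 2
After iteration 5: x = 2, freq = 2
Loop ends.

Final answer: 2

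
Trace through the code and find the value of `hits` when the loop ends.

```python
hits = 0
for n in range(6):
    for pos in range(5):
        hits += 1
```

Let's trace through this code step by step.

Initialize: hits = 0
Entering loop: for n in range(6):
After iteration 1: n = 0, hits = 5
After iteration 2: n = 1, hits = 10
After iteration 3: n = 2, hits = 15
After iteration 4: n = 3, hits = 20
After iteration 5: n = 4, hits = 25
After iteration 6: n = 5, hits = 30
Loop ends.

Final answer: 30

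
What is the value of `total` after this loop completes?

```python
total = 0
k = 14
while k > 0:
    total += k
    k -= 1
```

Let's trace through this code step by step.

Initialize: total = 0
Initialize: k = 14
Entering loop: while k > 0:
After iteration 1: total = 14, k = 13
After iteration 2: total = 27, k = 12
After iteration 3: total = 39, k = 11
After iteration 4: total = 50, k = 10
After iteration 5: total = 60, k = 9
After iteration 6: total = 69, k = 8
After iteration 7: total = 77, k = 7
After iteration 8: total = 84, k = 6
After iteration 9: total = 90, k = 5
After iteration 10: total = 95, k = 4
After iteration 11: total = 99, k = 3
After iteration 12: total = 102, k = 2
After iteration 13: total = 104, k = 1
After iteration 14: total = 105, k = 0
Loop ends.

Final answer: 105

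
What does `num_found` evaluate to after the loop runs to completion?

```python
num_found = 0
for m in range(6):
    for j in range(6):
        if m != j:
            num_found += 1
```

Let's trace through this code step by step.

Initialize: num_found = 0
Entering loop: for m in range(6):
After iteration 1: m = 0, num_found = 5
After iteration 2: m = 1, num_found = 10
After iteration 3: m = 2, num_found = 15
After iteration 4: m = 3, num_found = 20
After iteration 5: m = 4, num_found = 25
After iteration 6: m = 5, num_found = 30
Loop ends.

Final answer: 30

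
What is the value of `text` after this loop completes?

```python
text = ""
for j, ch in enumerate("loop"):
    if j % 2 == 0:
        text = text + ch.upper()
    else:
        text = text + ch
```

Let's trace through this code step by step.

Initialize: text = ''
Entering loop: for j, ch in enumerate("loop"):
After iteration 1: j = 0, ch = 'l', text = 'L'
After iteration 2: j = 1, ch = 'o', text = 'Lo'
After iteration 3: j = 2, ch = 'o', text = 'LoO'
After iteration 4: j = 3, ch = 'p', text = 'LoOp'
Loop ends.

Final answer: 'LoOp'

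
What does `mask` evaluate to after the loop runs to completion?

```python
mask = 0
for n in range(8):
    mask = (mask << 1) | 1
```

Let's trace through this code step by step.

Initialize: mask = 0
Entering loop: for n in range(8):
After iteration 1: n = 0, mask = 1
After iteration 2: n = 1, mask = 3
After iteration 3: n = 2, mask = 7
After iteration 4: n = 3, mask = 15
After iteration 5: n = 4, mask = 31
After iteration 6: n = 5, mask = 63
After iteration 7: n = 6, mask = 127
After iteration 8: n = 7, mask = 255
Loop ends.

Final answer: 255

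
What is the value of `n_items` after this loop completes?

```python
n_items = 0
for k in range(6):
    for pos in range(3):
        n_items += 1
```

Let's trace through this code step by step.

Initialize: n_items = 0
Entering loop: for k in range(6):
After iteration 1: k = 0, n_items = 3
After iteration 2: k = 1, n_items = 6
After iteration 3: k = 2, n_items = 9
After iteration 4: k = 3, n_items = 12
After iteration 5: k = 4, n_items = 15
After iteration 6: k = 5, n_items = 18
Loop ends.

Final answer: 18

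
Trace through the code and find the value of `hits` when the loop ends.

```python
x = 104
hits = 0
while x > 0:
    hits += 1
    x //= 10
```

Let's trace through this code step by step.

Initialize: x = 104
Initialize: hits = 0
Entering loop: while x > 0:
After iteration 1: x = 10, hits = 1
After iteration 2: x = 1, hits = 2
After iteration 3: x = 0, hits = 3
Loop ends.

Final answer: 3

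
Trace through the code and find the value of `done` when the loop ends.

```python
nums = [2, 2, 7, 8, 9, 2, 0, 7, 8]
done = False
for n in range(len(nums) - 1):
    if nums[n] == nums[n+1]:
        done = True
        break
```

Let's trace through this code step by step.

Initialize: nums = [2, 2, 7, 8, 9, 2, 0, 7, 8]
Initialize: done = False
Entering loop: for n in range(len(nums) - 1):
After iteration 1: n = 0, done = True
Loop ends.

Final answer: True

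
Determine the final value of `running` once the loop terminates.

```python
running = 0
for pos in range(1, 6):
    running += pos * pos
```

Let's trace through this code step by step.

Initialize: running = 0
Entering loop: for pos in range(1, 6):
After iteration 1: pos = 1, running = 1
After iteration 2: pos = 2, running = 5
After iteration 3: pos = 3, running = 14
After iteration 4: pos = 4, running = 30
After iteration 5: pos = 5, running = 55
Loop ends.

Final answer: 55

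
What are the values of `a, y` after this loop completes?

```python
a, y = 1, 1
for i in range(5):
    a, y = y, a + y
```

Let's trace through this code step by step.

Initialize: a = 1
Initialize: y = 1
Entering loop: for i in range(5):
After iteration 1: i = 0, a = 1, y = 2
After iteration 2: i = 1, a = 2, y = 3
After iteration 3: i = 2, a = 3, y = 5
After iteration 4: i = 3, a = 5, y = 8
After iteration 5: i = 4, a = 8, y = 13
Loop ends.

Final answer: 8, 13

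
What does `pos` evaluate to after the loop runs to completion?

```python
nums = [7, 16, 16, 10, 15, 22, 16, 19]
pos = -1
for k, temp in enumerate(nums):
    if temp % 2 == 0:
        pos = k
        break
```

Let's trace through this code step by step.

Initialize: nums = [7, 16, 16, 10, 15, 22, 16, 19]
Initialize: pos = -1
Entering loop: for k, temp in enumerate(nums):
After iteration 1: k = 0, temp = 7, pos = -1
After iteration 2: k = 1, temp = 16, pos = 1
Loop ends.

Final answer: 1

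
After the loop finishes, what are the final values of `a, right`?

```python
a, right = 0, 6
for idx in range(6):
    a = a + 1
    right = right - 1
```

Let's trace through this code step by step.

Initialize: a = 0
Initialize: right = 6
Entering loop: for idx in range(6):
After iteration 1: idx = 0, a = 1, right = 5
After iteration 2: idx = 1, a = 2, right = 4
After iteration 3: idx = 2, a = 3, right = 3
After iteration 4: idx = 3, a = 4, right = 2
After iteration 5: idx = 4, a = 5, right = 1
After iteration 6: idx = 5, a = 6, right = 0
Loop ends.

Final answer: 6, 0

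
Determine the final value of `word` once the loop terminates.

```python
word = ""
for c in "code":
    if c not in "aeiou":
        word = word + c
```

Let's trace through this code step by step.

Initialize: word = ''
Entering loop: for c in "code":
After iteration 1: c = 'c', word = 'c'
After iteration 2: c = 'o', word = 'c'
After iteration 3: c = 'd', word = 'cd'
After iteration 4: c = 'e', word = 'cd'
Loop ends.

Final answer: 'cd'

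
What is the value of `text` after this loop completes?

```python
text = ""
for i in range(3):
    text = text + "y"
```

Let's trace through this code step by step.

Initialize: text = ''
Entering loop: for i in range(3):
After iteration 1: i = 0, text = 'y'
After iteration 2: i = 1, text = 'yy'
After iteration 3: i = 2, text = 'yyy'
Loop ends.

Final answer: 'yyy'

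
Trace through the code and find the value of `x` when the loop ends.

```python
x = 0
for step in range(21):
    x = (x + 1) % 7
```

Let's trace through this code step by step.

Initialize: x = 0
Entering loop: for step in range(21):
After iteration 1: step = 0, x = 1
After iteration 2: step = 1, x = 2
After iteration 3: step = 2, x = 3
After iteration 4: step = 3, x = 4
After iteration 5: step = 4, x = 5
After iteration 6: step = 5, x = 6
After iteration 7: step = 6, x = 0
After iteration 8: step = 7, x = 1
After iteration 9: step = 8, x = 2
After iteration 10: step = 9, x = 3
After iteration 11: step = 10, x = 4
After iteration 12: step = 11, x = 5
After iteration 13: step = 12, x = 6
After iteration 14: step = 13, x = 0
After iteration 15: step = 14, x = 1
After iteration 16: step = 15, x = 2
After iteration 17: step = 16, x = 3
After iteration 18: step = 17, x = 4
After iteration 19: step = 18, x = 5
After iteration 20: step = 19, x = 6
After iteration 21: step = 20, x = 0
Loop ends.

Final answer: 0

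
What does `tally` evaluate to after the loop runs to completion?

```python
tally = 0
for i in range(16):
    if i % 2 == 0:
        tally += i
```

Let's trace through this code step by step.

Initialize: tally = 0
Entering loop: for i in range(16):
After iteration 1: i = 0, tally = 0
After iteration 2: i = 1, tally = 0
After iteration 3: i = 2, tally = 2
After iteration 4: i = 3, tally = 2
After iteration 5: i = 4, tally = 6
After iteration 6: i = 5, tally = 6
After iteration 7: i = 6, tally = 12
After iteration 8: i = 7, tally = 12
After iteration 9: i = 8, tally = 20
After iteration 10: i = 9, tally = 20
After iteration 11: i = 10, tally = 30
After iteration 12: i = 11, tally = 30
After iteration 13: i = 12, tally = 42
After iteration 14: i = 13, tally = 42
After iteration 15: i = 14, tally = 56
After iteration 16: i = 15, tally = 56
Loop ends.

Final answer: 56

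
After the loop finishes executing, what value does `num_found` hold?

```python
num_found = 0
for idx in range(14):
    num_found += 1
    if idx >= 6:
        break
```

Let's trace through this code step by step.

Initialize: num_found = 0
Entering loop: for idx in range(14):
After iteration 1: idx = 0, num_found = 1
After iteration 2: idx = 1, num_found = 2
After iteration 3: idx = 2, num_found = 3
After iteration 4: idx = 3, num_found = 4
After iteration 5: idx = 4, num_found = 5
After iteration 6: idx = 5, num_found = 6
After iteration 7: idx = 6, num_found = 7
Loop ends.

Final answer: 7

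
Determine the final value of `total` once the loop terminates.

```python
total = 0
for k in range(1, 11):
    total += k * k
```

Let's trace through this code step by step.

Initialize: total = 0
Entering loop: for k in range(1, 11):
After iteration 1: k = 1, total = 1
After iteration 2: k = 2, total = 5
After iteration 3: k = 3, total = 14
After iteration 4: k = 4, total = 30
After iteration 5: k = 5, total = 55
After iteration 6: k = 6, total = 91
After iteration 7: k = 7, total = 140
After iteration 8: k = 8, total = 204
After iteration 9: k = 9, total = 285
After iteration 10: k = 10, total = 385
Loop ends.

Final answer: 385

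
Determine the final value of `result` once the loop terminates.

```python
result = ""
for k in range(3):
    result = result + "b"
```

Let's trace through this code step by step.

Initialize: result = ''
Entering loop: for k in range(3):
After iteration 1: k = 0, result = 'b'
After iteration 2: k = 1, result = 'bb'
After iteration 3: k = 2, result = 'bbb'
Loop ends.

Final answer: 'bbb'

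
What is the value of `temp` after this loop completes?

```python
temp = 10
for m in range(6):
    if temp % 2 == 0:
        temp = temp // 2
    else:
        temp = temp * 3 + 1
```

Let's trace through this code step by step.

Initialize: temp = 10
Entering loop: for m in range(6):
After iteration 1: m = 0, temp = 5
After iteration 2: m = 1, temp = 16
After iteration 3: m = 2, temp = 8
After iteration 4: m = 3, temp = 4
After iteration 5: m = 4, temp = 2
After iteration 6: m = 5, temp = 1
Loop ends.

Final answer: 1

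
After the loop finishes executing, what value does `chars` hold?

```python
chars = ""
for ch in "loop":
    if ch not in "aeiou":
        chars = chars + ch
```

Let's trace through this code step by step.

Initialize: chars = ''
Entering loop: for ch in "loop":
After iteration 1: ch = 'l', chars = 'l'
After iteration 2: ch = 'o', chars = 'l'
After iteration 3: ch = 'o', chars = 'l'
After iteration 4: ch = 'p', chars = 'lp'
Loop ends.

Final answer: 'lp'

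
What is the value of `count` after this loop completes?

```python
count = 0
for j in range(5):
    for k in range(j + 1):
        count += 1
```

Let's trace through this code step by step.

Initialize: count = 0
Entering loop: for j in range(5):
After iteration 1: j = 0, count = 1, k = 0
After iteration 2: j = 1, count = 3, k = 1
After iteration 3: j = 2, count = 6, k = 2
After iteration 4: j = 3, count = 10, k = 3
After iteration 5: j = 4, count = 15, k = 4
Loop ends.

Final answer: 15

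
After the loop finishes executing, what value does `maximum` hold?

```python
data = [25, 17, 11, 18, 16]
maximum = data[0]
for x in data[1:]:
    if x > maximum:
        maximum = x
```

Let's trace through this code step by step.

Initialize: data = [25, 17, 11, 18, 16]
Initialize: maximum = 25
Entering loop: for x in data[1:]:
After iteration 1: x = 17, maximum = 25
After iteration 2: x = 11, maximum = 25
After iteration 3: x = 18, maximum = 25
After iteration 4: x = 16, maximum = 25
Loop ends.

Final answer: 25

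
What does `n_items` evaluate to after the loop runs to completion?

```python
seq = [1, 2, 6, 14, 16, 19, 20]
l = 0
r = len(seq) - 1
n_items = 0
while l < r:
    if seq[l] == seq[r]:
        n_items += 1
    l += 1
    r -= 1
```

Let's trace through this code step by step.

Initialize: seq = [1, 2, 6, 14, 16, 19, 20]
Initialize: l = 0
Initialize: r = 6
Initialize: n_items = 0
Entering loop: while l < r:
After iteration 1: l = 1, r = 5, n_items = 0
After iteration 2: l = 2, r = 4, n_items = 0
After iteration 3: l = 3, r = 3, n_items = 0
Loop ends.

Final answer: 0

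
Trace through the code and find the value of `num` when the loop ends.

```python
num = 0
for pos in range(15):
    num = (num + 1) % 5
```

Let's trace through this code step by step.

Initialize: num = 0
Entering loop: for pos in range(15):
After iteration 1: pos = 0, num = 1
After iteration 2: pos = 1, num = 2
After iteration 3: pos = 2, num = 3
After iteration 4: pos = 3, num = 4
After iteration 5: pos = 4, num = 0
After iteration 6: pos = 5, num = 1
After iteration 7: pos = 6, num = 2
After iteration 8: pos = 7, num = 3
After iteration 9: pos = 8, num = 4
After iteration 10: pos = 9, num = 0
After iteration 11: pos = 10, num = 1
After iteration 12: pos = 11, num = 2
After iteration 13: pos = 12, num = 3
After iteration 14: pos = 13, num = 4
After iteration 15: pos = 14, num = 0
Loop ends.

Final answer: 0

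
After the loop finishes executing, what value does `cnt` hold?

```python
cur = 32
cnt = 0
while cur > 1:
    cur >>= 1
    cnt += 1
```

Let's trace through this code step by step.

Initialize: cur = 32
Initialize: cnt = 0
Entering loop: while cur > 1:
After iteration 1: cur = 16, cnt = 1
After iteration 2: cur = 8, cnt = 2
After iteration 3: cur = 4, cnt = 3
After iteration 4: cur = 2, cnt = 4
After iteration 5: cur = 1, cnt = 5
Loop ends.

Final answer: 5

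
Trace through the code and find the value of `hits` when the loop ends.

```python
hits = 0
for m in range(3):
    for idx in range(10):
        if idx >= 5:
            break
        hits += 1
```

Let's trace through this code step by step.

Initialize: hits = 0
Entering loop: for m in range(3):
After iteration 1: m = 0, hits = 5
After iteration 2: m = 1, hits = 10
After iteration 3: m = 2, hits = 15
Loop ends.

Final answer: 15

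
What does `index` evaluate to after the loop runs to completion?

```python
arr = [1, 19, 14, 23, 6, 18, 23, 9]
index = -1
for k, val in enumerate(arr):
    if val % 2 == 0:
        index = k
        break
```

Let's trace through this code step by step.

Initialize: arr = [1, 19, 14, 23, 6, 18, 23, 9]
Initialize: index = -1
Entering loop: for k, val in enumerate(arr):
After iteration 1: k = 0, val = 1, index = -1
After iteration 2: k = 1, val = 19, index = -1
After iteration 3: k = 2, val = 14, index = 2
Loop ends.

Final answer: 2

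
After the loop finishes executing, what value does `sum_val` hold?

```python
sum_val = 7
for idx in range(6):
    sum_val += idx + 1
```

Let's trace through this code step by step.

Initialize: sum_val = 7
Entering loop: for idx in range(6):
After iteration 1: idx = 0, sum_val = 8
After iteration 2: idx = 1, sum_val = 10
After iteration 3: idx = 2, sum_val = 13
After iteration 4: idx = 3, sum_val = 17
After iteration 5: idx = 4, sum_val = 22
After iteration 6: idx = 5, sum_val = 28
Loop ends.

Final answer: 28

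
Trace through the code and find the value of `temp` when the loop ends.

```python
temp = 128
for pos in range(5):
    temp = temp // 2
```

Let's trace through this code step by step.

Initialize: temp = 128
Entering loop: for pos in range(5):
After iteration 1: pos = 0, temp = 64
After iteration 2: pos = 1, temp = 32
After iteration 3: pos = 2, temp = 16
After iteration 4: pos = 3, temp = 8
After iteration 5: pos = 4, temp = 4
Loop ends.

Final answer: 4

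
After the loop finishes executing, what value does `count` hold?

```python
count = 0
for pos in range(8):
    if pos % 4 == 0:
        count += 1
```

Let's trace through this code step by step.

Initialize: count = 0
Entering loop: for pos in range(8):
After iteration 1: pos = 0, count = 1
After iteration 2: pos = 1, count = 1
After iteration 3: pos = 2, count = 1
After iteration 4: pos = 3, count = 1
After iteration 5: pos = 4, count = 2
After iteration 6: pos = 5, count = 2
After iteration 7: pos = 6, count = 2
After iteration 8: pos = 7, count = 2
Loop ends.

Final answer: 2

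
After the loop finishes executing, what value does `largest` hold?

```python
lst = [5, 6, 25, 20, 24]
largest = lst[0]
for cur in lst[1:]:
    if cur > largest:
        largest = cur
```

Let's trace through this code step by step.

Initialize: lst = [5, 6, 25, 20, 24]
Initialize: largest = 5
Entering loop: for cur in lst[1:]:
After iteration 1: cur = 6, largest = 6
After iteration 2: cur = 25, largest = 25
After iteration 3: cur = 20, largest = 25
After iteration 4: cur = 24, largest = 25
Loop ends.

Final answer: 25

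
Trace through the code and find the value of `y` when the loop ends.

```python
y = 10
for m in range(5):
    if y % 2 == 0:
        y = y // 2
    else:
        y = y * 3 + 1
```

Let's trace through this code step by step.

Initialize: y = 10
Entering loop: for m in range(5):
After iteration 1: m = 0, y = 5
After iteration 2: m = 1, y = 16
After iteration 3: m = 2, y = 8
After iteration 4: m = 3, y = 4
After iteration 5: m = 4, y = 2
Loop ends.

Final answer: 2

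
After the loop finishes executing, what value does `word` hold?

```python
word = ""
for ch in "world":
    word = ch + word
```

Let's trace through this code step by step.

Initialize: word = ''
Entering loop: for ch in "world":
After iteration 1: ch = 'w', word = 'w'
After iteration 2: ch = 'o', word = 'ow'
After iteration 3: ch = 'r', word = 'row'
After iteration 4: ch = 'l', word = 'lrow'
After iteration 5: ch = 'd', word = 'dlrow'
Loop ends.

Final answer: 'dlrow'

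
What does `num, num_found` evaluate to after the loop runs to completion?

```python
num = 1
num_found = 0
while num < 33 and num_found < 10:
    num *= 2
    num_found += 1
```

Let's trace through this code step by step.

Initialize: num = 1
Initialize: num_found = 0
Entering loop: while num < 33 and num_found < 10:
After iteration 1: num = 2, num_found = 1
After iteration 2: num = 4, num_found = 2
After iteration 3: num = 8, num_found = 3
After iteration 4: num = 16, num_found = 4
After iteration 5: num = 32, num_found = 5
After iteration 6: num = 64, num_found = 6
Loop ends.

Final answer: 64, 6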